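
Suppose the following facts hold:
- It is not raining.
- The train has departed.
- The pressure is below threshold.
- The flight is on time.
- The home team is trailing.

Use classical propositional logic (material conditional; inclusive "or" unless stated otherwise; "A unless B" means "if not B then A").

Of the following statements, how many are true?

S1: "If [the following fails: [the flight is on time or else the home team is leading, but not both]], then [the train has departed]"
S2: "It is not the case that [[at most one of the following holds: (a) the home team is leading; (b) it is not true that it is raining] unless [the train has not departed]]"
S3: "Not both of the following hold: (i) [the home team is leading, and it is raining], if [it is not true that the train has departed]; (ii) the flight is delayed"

2

Let N = "the flight is delayed" (F), V = "the home team is leading" (F), G = "the train has departed" (T), M = "it is raining" (F).

S1: Parsed as ¬(¬N ⊕ V) → G

¬N = ¬F = T
¬N ⊕ V = T ⊕ F = T
¬(¬N ⊕ V) = ¬T = F
¬(¬N ⊕ V) → G = F → T = T
Thus S1 is true.

S2: In symbols: ¬((V ↑ ¬M) ∨ ¬G)

¬M = ¬F = T
V ↑ ¬M = F ↑ T = T
¬G = ¬T = F
(V ↑ ¬M) ∨ ¬G = T ∨ F = T
¬((V ↑ ¬M) ∨ ¬G) = ¬T = F
Hence S2 is false.

S3: Parsed as (¬G → (V ∧ M)) ↑ N

¬G = ¬T = F
V ∧ M = F ∧ F = F
¬G → (V ∧ M) = F → F = T
(¬G → (V ∧ M)) ↑ N = T ↑ F = T
So S3 is true.

True statements: 2 (S1, S3).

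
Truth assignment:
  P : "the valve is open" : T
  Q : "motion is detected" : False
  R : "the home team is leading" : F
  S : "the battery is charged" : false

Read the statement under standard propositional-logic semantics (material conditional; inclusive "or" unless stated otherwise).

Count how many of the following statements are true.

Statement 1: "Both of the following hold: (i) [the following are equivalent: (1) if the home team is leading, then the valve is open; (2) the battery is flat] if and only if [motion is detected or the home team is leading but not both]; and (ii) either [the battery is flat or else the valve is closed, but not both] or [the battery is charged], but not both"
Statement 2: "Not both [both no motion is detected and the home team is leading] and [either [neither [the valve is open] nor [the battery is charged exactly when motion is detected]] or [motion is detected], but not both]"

Statement 1: Formalization: (((R -> P) iff not S) iff (Q xor R)) and ((not S xor not P) xor S)

R -> P = False -> True = True
not S = not False = True
(R -> P) iff not S = True iff True = True
Q xor R = False xor False = False
((R -> P) iff not S) iff (Q xor R) = True iff False = False
not S = not False = True
not P = not True = False
not S xor not P = True xor False = True
(not S xor not P) xor S = True xor False = True
(((R -> P) iff not S) iff (Q xor R)) and ((not S xor not P) xor S) = False and True = False
So Statement 1 is false.

Statement 2: In symbols: (not Q and R) nand ((P nor (S iff Q)) xor Q)

not Q = not False = True
not Q and R = True and False = False
S iff Q = False iff False = True
P nor (S iff Q) = True nor True = False
(P nor (S iff Q)) xor Q = False xor False = False
(not Q and R) nand ((P nor (S iff Q)) xor Q) = False nand False = True
Thus Statement 2 is true.

Count: 1.

1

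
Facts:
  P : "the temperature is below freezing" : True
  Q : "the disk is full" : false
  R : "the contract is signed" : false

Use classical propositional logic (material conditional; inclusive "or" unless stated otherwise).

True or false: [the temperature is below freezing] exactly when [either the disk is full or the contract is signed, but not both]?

False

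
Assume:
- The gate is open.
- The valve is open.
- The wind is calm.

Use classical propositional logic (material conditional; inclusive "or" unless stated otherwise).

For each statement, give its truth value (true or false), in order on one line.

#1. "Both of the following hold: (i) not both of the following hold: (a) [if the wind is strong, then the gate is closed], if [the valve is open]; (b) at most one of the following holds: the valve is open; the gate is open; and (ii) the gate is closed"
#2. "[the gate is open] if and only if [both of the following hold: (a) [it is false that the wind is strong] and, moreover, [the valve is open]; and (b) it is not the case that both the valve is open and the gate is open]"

#1 False; #2 False

Let S = "the valve is open" (T), N = "the wind is strong" (F), M = "the gate is open" (T).

#1: Parsed as ((S → (N → ¬M)) ↑ (S ↑ M)) ∧ ¬M

¬M = ¬T = F
N → ¬M = F → F = T
S → (N → ¬M) = T → T = T
S ↑ M = T ↑ T = F
(S → (N → ¬M)) ↑ (S ↑ M) = T ↑ F = T
¬M = ¬T = F
((S → (N → ¬M)) ↑ (S ↑ M)) ∧ ¬M = T ∧ F = F
Hence #1 is false.

#2: This is M ↔ ((¬N ∧ S) ∧ (S ↑ M)).

¬N = ¬F = T
¬N ∧ S = T ∧ T = T
S ↑ M = T ↑ T = F
(¬N ∧ S) ∧ (S ↑ M) = T ∧ F = F
M ↔ ((¬N ∧ S) ∧ (S ↑ M)) = T ↔ F = F
Thus #2 is false.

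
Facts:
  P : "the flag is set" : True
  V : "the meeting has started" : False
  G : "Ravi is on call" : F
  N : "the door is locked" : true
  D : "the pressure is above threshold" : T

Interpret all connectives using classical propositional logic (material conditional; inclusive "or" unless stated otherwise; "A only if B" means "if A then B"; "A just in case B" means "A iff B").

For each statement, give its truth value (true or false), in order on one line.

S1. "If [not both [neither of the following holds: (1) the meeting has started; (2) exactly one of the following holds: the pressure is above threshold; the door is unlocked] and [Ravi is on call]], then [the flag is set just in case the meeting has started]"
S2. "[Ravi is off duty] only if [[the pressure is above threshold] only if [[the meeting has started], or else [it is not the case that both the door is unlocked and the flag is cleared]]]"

S1: In symbols: ((V nor (D xor ~N)) nand G) -> (P <-> V)

~N = ~T = F
D xor ~N = T xor F = T
V nor (D xor ~N) = F nor T = F
(V nor (D xor ~N)) nand G = F nand F = T
P <-> V = T <-> F = F
((V nor (D xor ~N)) nand G) -> (P <-> V) = T -> F = F
So S1 is false.

S2: Formalization: ~G -> (D -> (V | (~N nand ~P)))

~G = ~F = T
~N = ~T = F
~P = ~T = F
~N nand ~P = F nand F = T
V | (~N nand ~P) = F | T = T
D -> (V | (~N nand ~P)) = T -> T = T
~G -> (D -> (V | (~N nand ~P))) = T -> T = T
Hence S2 is true.

S1 False, S2 True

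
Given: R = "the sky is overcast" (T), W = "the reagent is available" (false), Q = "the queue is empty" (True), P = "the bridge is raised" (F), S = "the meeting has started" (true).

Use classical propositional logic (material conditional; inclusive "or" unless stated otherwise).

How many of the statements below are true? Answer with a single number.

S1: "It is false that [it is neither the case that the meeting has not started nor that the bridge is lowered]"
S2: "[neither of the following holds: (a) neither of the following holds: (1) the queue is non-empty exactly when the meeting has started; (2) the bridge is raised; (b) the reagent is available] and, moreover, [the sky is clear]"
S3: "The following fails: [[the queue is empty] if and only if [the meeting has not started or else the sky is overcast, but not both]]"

1

S1: In symbols: ¬(¬S ↓ ¬P)

¬S = ¬T = F
¬P = ¬F = T
¬S ↓ ¬P = F ↓ T = F
¬(¬S ↓ ¬P) = ¬F = T
Hence S1 is true.

S2: In symbols: (((¬Q ↔ S) ↓ P) ↓ W) ∧ ¬R

¬Q = ¬T = F
¬Q ↔ S = F ↔ T = F
(¬Q ↔ S) ↓ P = F ↓ F = T
((¬Q ↔ S) ↓ P) ↓ W = T ↓ F = F
¬R = ¬T = F
(((¬Q ↔ S) ↓ P) ↓ W) ∧ ¬R = F ∧ F = F
Hence S2 is false.

S3: Formalization: ¬(Q ↔ (¬S ⊕ R))

¬S = ¬T = F
¬S ⊕ R = F ⊕ T = T
Q ↔ (¬S ⊕ R) = T ↔ T = T
¬(Q ↔ (¬S ⊕ R)) = ¬T = F
So S3 is false.

1 of the 3 statements is true.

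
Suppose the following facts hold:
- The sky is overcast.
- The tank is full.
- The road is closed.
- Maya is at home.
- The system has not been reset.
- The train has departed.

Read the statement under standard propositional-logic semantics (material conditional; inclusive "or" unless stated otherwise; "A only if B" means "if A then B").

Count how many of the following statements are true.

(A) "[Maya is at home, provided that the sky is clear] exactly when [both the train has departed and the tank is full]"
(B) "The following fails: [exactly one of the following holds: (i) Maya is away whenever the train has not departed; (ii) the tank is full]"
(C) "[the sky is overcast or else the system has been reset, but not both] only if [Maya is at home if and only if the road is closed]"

Let S = "the sky is overcast" (True), P = "Maya is at home" (True), U = "the train has departed" (True), R = "the tank is full" (True), Q = "the system has been reset" (False), K = "the road is closed" (True).

(A): Formalization: (not S -> P) iff (U and R)

not S = not True = False
not S -> P = False -> True = True
U and R = True and True = True
(not S -> P) iff (U and R) = True iff True = True
Thus (A) is true.

(B): This is not ((not U -> not P) xor R).

not U = not True = False
not P = not True = False
not U -> not P = False -> False = True
(not U -> not P) xor R = True xor True = False
not ((not U -> not P) xor R) = not False = True
Thus (B) is true.

(C): Formalization: (S xor Q) -> (P iff K)

S xor Q = True xor False = True
P iff K = True iff True = True
(S xor Q) -> (P iff K) = True -> True = True
Thus (C) is true.

3 of the 3 statements are true ((A), (B), (C)).

3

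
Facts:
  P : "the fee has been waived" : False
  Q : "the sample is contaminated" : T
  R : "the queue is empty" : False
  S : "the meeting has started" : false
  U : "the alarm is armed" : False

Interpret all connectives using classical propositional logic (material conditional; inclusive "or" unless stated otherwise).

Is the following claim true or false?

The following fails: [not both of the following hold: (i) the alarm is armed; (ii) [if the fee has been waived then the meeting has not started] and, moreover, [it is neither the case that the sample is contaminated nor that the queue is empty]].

This is ¬(U ↑ ((P → ¬S) ∧ (Q ↓ R))).

¬S = ¬F = T
P → ¬S = F → T = T
Q ↓ R = T ↓ F = F
(P → ¬S) ∧ (Q ↓ R) = T ∧ F = F
U ↑ ((P → ¬S) ∧ (Q ↓ R)) = F ↑ F = T
¬(U ↑ ((P → ¬S) ∧ (Q ↓ R))) = ¬T = F

false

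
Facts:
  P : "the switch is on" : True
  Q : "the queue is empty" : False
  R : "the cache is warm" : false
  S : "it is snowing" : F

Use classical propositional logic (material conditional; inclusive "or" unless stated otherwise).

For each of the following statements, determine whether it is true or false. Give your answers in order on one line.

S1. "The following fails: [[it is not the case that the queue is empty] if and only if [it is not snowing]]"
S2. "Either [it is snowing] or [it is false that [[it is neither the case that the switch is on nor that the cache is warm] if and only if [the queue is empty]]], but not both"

S1: Formalization: ¬(¬Q ↔ ¬S)

¬Q = ¬F = T
¬S = ¬F = T
¬Q ↔ ¬S = T ↔ T = T
¬(¬Q ↔ ¬S) = ¬T = F
Hence S1 is false.

S2: Formalization: S ⊕ ¬((P ↓ R) ↔ Q)

P ↓ R = T ↓ F = F
(P ↓ R) ↔ Q = F ↔ F = T
¬((P ↓ R) ↔ Q) = ¬T = F
S ⊕ ¬((P ↓ R) ↔ Q) = F ⊕ F = F
Thus S2 is false.

S1 false; S2 false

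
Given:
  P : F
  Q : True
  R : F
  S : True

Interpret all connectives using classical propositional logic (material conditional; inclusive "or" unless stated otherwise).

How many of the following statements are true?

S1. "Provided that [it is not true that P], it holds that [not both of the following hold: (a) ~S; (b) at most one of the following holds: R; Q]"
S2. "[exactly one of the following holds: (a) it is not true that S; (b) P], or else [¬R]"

2

S1: Formalization: ¬P → (¬S ↑ (R ↑ Q))

¬P = ¬F = T
¬S = ¬T = F
R ↑ Q = F ↑ T = T
¬S ↑ (R ↑ Q) = F ↑ T = T
¬P → (¬S ↑ (R ↑ Q)) = T → T = T
So S1 is true.

S2: This is (¬S ⊕ P) ∨ ¬R.

¬S = ¬T = F
¬S ⊕ P = F ⊕ F = F
¬R = ¬F = T
(¬S ⊕ P) ∨ ¬R = F ∨ T = T
Hence S2 is true.

Count: 2.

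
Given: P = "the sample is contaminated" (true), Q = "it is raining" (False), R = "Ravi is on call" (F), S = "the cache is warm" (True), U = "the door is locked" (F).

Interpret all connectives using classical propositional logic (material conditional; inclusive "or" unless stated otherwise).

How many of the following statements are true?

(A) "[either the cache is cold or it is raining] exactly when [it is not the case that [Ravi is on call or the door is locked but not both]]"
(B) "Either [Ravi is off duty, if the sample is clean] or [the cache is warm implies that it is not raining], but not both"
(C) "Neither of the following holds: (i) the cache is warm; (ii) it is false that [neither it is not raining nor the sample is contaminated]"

0

(A): Formalization: (not S or Q) iff not (R xor U)

not S = not True = False
not S or Q = False or False = False
R xor U = False xor False = False
not (R xor U) = not False = True
(not S or Q) iff not (R xor U) = False iff True = False
So (A) is false.

(B): In symbols: (not P -> not R) xor (S -> not Q)

not P = not True = False
not R = not False = True
not P -> not R = False -> True = True
not Q = not False = True
S -> not Q = True -> True = True
(not P -> not R) xor (S -> not Q) = True xor True = False
Hence (B) is false.

(C): In symbols: S nor not (not Q nor P)

not Q = not False = True
not Q nor P = True nor True = False
not (not Q nor P) = not False = True
S nor not (not Q nor P) = True nor True = False
So (C) is false.

True statements: 0 (none).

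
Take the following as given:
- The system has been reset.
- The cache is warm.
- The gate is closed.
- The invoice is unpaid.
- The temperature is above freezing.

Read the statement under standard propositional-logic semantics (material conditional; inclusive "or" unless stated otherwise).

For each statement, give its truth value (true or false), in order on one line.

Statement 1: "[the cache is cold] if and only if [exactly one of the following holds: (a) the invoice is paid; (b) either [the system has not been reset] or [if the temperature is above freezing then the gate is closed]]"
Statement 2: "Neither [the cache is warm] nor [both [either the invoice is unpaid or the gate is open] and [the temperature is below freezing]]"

Let K = "the cache is warm" (True), U = "the invoice is paid" (False), W = "the system has been reset" (True), V = "the temperature is below freezing" (False), M = "the gate is open" (False).

Statement 1: Parsed as not K iff (U xor (not W or (not V -> not M)))

not K = not True = False
not W = not True = False
not V = not False = True
not M = not False = True
not V -> not M = True -> True = True
not W or (not V -> not M) = False or True = True
U xor (not W or (not V -> not M)) = False xor True = True
not K iff (U xor (not W or (not V -> not M))) = False iff True = False
Thus Statement 1 is false.

Statement 2: In symbols: K nor ((not U or M) and V)

not U = not False = True
not U or M = True or False = True
(not U or M) and V = True and False = False
K nor ((not U or M) and V) = True nor False = False
Thus Statement 2 is false.

Statement 1 F, Statement 2 F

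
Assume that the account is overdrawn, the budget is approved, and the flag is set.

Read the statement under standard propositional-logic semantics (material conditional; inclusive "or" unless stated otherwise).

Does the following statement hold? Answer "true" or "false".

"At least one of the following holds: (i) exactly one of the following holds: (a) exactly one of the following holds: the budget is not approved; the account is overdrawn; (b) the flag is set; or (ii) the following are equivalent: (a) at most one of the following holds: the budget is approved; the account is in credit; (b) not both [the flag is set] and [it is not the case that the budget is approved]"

True.

Let G = "the budget is approved" (T), V = "the account is overdrawn" (T), D = "the flag is set" (T).
This is ((¬G ⊕ V) ⊕ D) ∨ ((G ↑ ¬V) ↔ (D ↑ ¬G)).

¬G = ¬T = F
¬G ⊕ V = F ⊕ T = T
(¬G ⊕ V) ⊕ D = T ⊕ T = F
¬V = ¬T = F
G ↑ ¬V = T ↑ F = T
¬G = ¬T = F
D ↑ ¬G = T ↑ F = T
(G ↑ ¬V) ↔ (D ↑ ¬G) = T ↔ T = T
((¬G ⊕ V) ⊕ D) ∨ ((G ↑ ¬V) ↔ (D ↑ ¬G)) = F ∨ T = T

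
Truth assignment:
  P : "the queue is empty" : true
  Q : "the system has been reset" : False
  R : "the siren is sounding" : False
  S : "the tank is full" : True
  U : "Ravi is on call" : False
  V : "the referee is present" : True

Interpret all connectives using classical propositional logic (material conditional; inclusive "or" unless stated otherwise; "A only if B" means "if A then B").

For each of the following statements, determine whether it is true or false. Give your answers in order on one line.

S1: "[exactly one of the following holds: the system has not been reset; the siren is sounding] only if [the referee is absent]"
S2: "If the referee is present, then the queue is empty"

S1 false, S2 true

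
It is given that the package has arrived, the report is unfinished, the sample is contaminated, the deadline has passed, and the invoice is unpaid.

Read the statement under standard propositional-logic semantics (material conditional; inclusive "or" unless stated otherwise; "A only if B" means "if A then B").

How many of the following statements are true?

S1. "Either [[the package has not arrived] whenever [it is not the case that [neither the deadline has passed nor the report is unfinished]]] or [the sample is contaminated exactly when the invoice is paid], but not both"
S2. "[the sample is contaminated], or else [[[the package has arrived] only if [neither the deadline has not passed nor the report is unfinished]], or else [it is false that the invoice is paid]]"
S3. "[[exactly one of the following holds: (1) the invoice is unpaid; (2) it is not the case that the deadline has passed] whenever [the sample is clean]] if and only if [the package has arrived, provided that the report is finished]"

2

Let D = "the deadline has passed" (True), G = "the report is finished" (False), S = "the package has arrived" (True), K = "the sample is contaminated" (True), W = "the invoice is paid" (False).

S1: Parsed as (not (D nor not G) -> not S) xor (K iff W)

not G = not False = True
D nor not G = True nor True = False
not (D nor not G) = not False = True
not S = not True = False
not (D nor not G) -> not S = True -> False = False
K iff W = True iff False = False
(not (D nor not G) -> not S) xor (K iff W) = False xor False = False
Thus S1 is false.

S2: Parsed as K or ((S -> (not D nor not G)) or not W)

not D = not True = False
not G = not False = True
not D nor not G = False nor True = False
S -> (not D nor not G) = True -> False = False
not W = not False = True
(S -> (not D nor not G)) or not W = False or True = True
K or ((S -> (not D nor not G)) or not W) = True or True = True
Hence S2 is true.

S3: In symbols: (not K -> (not W xor not D)) iff (G -> S)

not K = not True = False
not W = not False = True
not D = not True = False
not W xor not D = True xor False = True
not K -> (not W xor not D) = False -> True = True
G -> S = False -> True = True
(not K -> (not W xor not D)) iff (G -> S) = True iff True = True
So S3 is true.

Count: 2.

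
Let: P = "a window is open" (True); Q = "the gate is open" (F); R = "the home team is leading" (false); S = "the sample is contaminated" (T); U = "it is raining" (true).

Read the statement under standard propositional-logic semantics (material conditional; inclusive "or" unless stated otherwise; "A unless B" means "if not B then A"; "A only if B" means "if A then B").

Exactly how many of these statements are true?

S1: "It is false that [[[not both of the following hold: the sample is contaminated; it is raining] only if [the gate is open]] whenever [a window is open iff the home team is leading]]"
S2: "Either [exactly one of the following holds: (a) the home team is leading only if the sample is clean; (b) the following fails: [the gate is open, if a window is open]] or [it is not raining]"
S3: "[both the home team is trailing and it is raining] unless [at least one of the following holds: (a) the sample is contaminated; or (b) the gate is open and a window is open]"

1

S1: Formalization: not ((P iff R) -> ((S nand U) -> Q))

P iff R = True iff False = False
S nand U = True nand True = False
(S nand U) -> Q = False -> False = True
(P iff R) -> ((S nand U) -> Q) = False -> True = True
not ((P iff R) -> ((S nand U) -> Q)) = not True = False
So S1 is false.

S2: In symbols: ((R -> not S) xor not (P -> Q)) or not U

not S = not True = False
R -> not S = False -> False = True
P -> Q = True -> False = False
not (P -> Q) = not False = True
(R -> not S) xor not (P -> Q) = True xor True = False
not U = not True = False
((R -> not S) xor not (P -> Q)) or not U = False or False = False
Thus S2 is false.

S3: Parsed as (not R and U) or (S or (Q and P))

not R = not False = True
not R and U = True and True = True
Q and P = False and True = False
S or (Q and P) = True or False = True
(not R and U) or (S or (Q and P)) = True or True = True
Hence S3 is true.

True statements: 1.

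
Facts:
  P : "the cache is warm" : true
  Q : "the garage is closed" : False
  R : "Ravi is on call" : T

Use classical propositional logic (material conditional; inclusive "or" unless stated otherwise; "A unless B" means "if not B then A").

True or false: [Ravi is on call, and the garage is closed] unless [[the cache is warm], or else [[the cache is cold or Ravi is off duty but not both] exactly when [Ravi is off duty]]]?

True.

Values: R=T, Q=F, P=T.
Formalization: (R ∧ Q) ∨ (P ∨ ((¬P ⊕ ¬R) ↔ ¬R))

R ∧ Q = T ∧ F = F
¬P = ¬T = F
¬R = ¬T = F
¬P ⊕ ¬R = F ⊕ F = F
¬R = ¬T = F
(¬P ⊕ ¬R) ↔ ¬R = F ↔ F = T
P ∨ ((¬P ⊕ ¬R) ↔ ¬R) = T ∨ T = T
(R ∧ Q) ∨ (P ∨ ((¬P ⊕ ¬R) ↔ ¬R)) = F ∨ T = T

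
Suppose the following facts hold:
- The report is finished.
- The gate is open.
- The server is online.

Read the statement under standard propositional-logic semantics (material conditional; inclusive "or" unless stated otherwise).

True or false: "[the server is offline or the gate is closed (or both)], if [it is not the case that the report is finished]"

True.

Let Q = "the report is finished" (T), R = "the server is online" (T), N = "the gate is open" (T).
Parsed as ~Q -> (~R | ~N)

~Q = ~T = F
~R = ~T = F
~N = ~T = F
~R | ~N = F | F = F
~Q -> (~R | ~N) = F -> F = T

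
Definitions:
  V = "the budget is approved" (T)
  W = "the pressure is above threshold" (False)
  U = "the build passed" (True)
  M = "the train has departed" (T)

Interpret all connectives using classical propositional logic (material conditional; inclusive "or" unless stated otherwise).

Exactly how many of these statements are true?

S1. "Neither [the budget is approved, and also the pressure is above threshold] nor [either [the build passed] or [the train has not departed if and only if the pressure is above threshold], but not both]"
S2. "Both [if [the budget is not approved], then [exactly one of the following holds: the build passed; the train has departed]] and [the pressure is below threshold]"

S1: Formalization: (V ∧ W) ↓ (U ⊕ (¬M ↔ W))

V ∧ W = T ∧ F = F
¬M = ¬T = F
¬M ↔ W = F ↔ F = T
U ⊕ (¬M ↔ W) = T ⊕ T = F
(V ∧ W) ↓ (U ⊕ (¬M ↔ W)) = F ↓ F = T
So S1 is true.

S2: This is (¬V → (U ⊕ M)) ∧ ¬W.

¬V = ¬T = F
U ⊕ M = T ⊕ T = F
¬V → (U ⊕ M) = F → F = T
¬W = ¬F = T
(¬V → (U ⊕ M)) ∧ ¬W = T ∧ T = T
Hence S2 is true.

Count: 2.

2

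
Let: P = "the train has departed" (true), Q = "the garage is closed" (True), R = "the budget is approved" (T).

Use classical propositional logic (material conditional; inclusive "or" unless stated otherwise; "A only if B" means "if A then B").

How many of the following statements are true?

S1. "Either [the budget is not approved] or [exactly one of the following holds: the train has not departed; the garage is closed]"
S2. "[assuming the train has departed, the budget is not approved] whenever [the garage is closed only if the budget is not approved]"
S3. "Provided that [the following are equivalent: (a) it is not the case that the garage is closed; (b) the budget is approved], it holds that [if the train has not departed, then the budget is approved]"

3

S1: This is ¬R ∨ (¬P ⊕ Q).

¬R = ¬T = F
¬P = ¬T = F
¬P ⊕ Q = F ⊕ T = T
¬R ∨ (¬P ⊕ Q) = F ∨ T = T
Thus S1 is true.

S2: Parsed as (Q → ¬R) → (P → ¬R)

¬R = ¬T = F
Q → ¬R = T → F = F
¬R = ¬T = F
P → ¬R = T → F = F
(Q → ¬R) → (P → ¬R) = F → F = T
So S2 is true.

S3: This is (¬Q ↔ R) → (¬P → R).

¬Q = ¬T = F
¬Q ↔ R = F ↔ T = F
¬P = ¬T = F
¬P → R = F → T = T
(¬Q ↔ R) → (¬P → R) = F → T = T
Thus S3 is true.

Count: 3.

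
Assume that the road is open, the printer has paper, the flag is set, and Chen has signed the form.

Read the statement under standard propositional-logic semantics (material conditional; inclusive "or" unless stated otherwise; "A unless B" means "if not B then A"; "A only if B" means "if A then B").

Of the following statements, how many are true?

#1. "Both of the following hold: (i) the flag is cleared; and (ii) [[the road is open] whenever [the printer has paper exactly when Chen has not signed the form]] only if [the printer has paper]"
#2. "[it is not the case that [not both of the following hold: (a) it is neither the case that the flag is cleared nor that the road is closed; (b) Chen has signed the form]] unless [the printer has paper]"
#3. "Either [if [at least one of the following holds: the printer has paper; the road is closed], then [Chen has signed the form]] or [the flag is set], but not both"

Let P = "the flag is set" (T), L = "the printer has paper" (T), H = "Chen has signed the form" (T), Q = "the road is closed" (F).

#1: In symbols: ~P & (((L <-> ~H) -> ~Q) -> L)

~P = ~T = F
~H = ~T = F
L <-> ~H = T <-> F = F
~Q = ~F = T
(L <-> ~H) -> ~Q = F -> T = T
((L <-> ~H) -> ~Q) -> L = T -> T = T
~P & (((L <-> ~H) -> ~Q) -> L) = F & T = F
So #1 is false.

#2: Formalization: ~((~P nor Q) nand H) | L

~P = ~T = F
~P nor Q = F nor F = T
(~P nor Q) nand H = T nand T = F
~((~P nor Q) nand H) = ~F = T
~((~P nor Q) nand H) | L = T | T = T
Thus #2 is true.

#3: Formalization: ((L | Q) -> H) xor P

L | Q = T | F = T
(L | Q) -> H = T -> T = T
((L | Q) -> H) xor P = T xor T = F
Thus #3 is false.

True statements: 1 (#2).

1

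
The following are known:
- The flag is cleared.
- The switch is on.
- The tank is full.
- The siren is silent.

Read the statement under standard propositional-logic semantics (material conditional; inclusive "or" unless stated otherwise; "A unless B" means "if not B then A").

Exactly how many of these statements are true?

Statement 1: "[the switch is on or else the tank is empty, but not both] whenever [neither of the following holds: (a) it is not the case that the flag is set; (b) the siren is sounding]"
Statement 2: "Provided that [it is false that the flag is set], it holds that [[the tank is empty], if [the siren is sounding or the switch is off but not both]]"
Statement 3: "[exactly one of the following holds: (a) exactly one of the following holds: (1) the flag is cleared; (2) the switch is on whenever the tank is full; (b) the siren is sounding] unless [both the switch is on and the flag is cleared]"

Let P = "the flag is set" (F), S = "the siren is sounding" (F), Q = "the switch is on" (T), R = "the tank is full" (T).

Statement 1: In symbols: (¬P ↓ S) → (Q ⊕ ¬R)

¬P = ¬F = T
¬P ↓ S = T ↓ F = F
¬R = ¬T = F
Q ⊕ ¬R = T ⊕ F = T
(¬P ↓ S) → (Q ⊕ ¬R) = F → T = T
So Statement 1 is true.

Statement 2: This is ¬P → ((S ⊕ ¬Q) → ¬R).

¬P = ¬F = T
¬Q = ¬T = F
S ⊕ ¬Q = F ⊕ F = F
¬R = ¬T = F
(S ⊕ ¬Q) → ¬R = F → F = T
¬P → ((S ⊕ ¬Q) → ¬R) = T → T = T
Thus Statement 2 is true.

Statement 3: This is ((¬P ⊕ (R → Q)) ⊕ S) ∨ (Q ∧ ¬P).

¬P = ¬F = T
R → Q = T → T = T
¬P ⊕ (R → Q) = T ⊕ T = F
(¬P ⊕ (R → Q)) ⊕ S = F ⊕ F = F
¬P = ¬F = T
Q ∧ ¬P = T ∧ T = T
((¬P ⊕ (R → Q)) ⊕ S) ∨ (Q ∧ ¬P) = F ∨ T = T
Hence Statement 3 is true.

Count: 3.

3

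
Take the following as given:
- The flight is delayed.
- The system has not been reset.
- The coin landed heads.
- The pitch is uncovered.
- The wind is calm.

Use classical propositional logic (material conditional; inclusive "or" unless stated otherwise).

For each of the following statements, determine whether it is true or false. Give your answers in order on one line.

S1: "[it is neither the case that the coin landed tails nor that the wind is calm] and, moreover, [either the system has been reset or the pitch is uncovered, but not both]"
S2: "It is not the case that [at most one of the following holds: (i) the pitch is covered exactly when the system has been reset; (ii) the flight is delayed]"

Let M = "the coin landed heads" (T), V = "the wind is strong" (F), H = "the system has been reset" (F), Q = "the pitch is covered" (F), W = "the flight is delayed" (T).

S1: Formalization: (¬M ↓ ¬V) ∧ (H ⊕ ¬Q)

¬M = ¬T = F
¬V = ¬F = T
¬M ↓ ¬V = F ↓ T = F
¬Q = ¬F = T
H ⊕ ¬Q = F ⊕ T = T
(¬M ↓ ¬V) ∧ (H ⊕ ¬Q) = F ∧ T = F
Hence S1 is false.

S2: Parsed as ¬((Q ↔ H) ↑ W)

Q ↔ H = F ↔ F = T
(Q ↔ H) ↑ W = T ↑ T = F
¬((Q ↔ H) ↑ W) = ¬F = T
Thus S2 is true.

S1 False / S2 True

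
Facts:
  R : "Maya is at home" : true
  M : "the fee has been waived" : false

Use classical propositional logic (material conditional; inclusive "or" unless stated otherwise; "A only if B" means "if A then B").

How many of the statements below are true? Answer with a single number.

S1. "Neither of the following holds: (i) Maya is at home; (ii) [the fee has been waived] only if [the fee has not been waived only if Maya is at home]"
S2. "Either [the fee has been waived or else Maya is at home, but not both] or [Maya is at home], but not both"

0

S1: Parsed as R ↓ (M → (¬M → R))

¬M = ¬F = T
¬M → R = T → T = T
M → (¬M → R) = F → T = T
R ↓ (M → (¬M → R)) = T ↓ T = F
Thus S1 is false.

S2: Parsed as (M ⊕ R) ⊕ R

M ⊕ R = F ⊕ T = T
(M ⊕ R) ⊕ R = T ⊕ T = F
So S2 is false.

True statements: 0 (none).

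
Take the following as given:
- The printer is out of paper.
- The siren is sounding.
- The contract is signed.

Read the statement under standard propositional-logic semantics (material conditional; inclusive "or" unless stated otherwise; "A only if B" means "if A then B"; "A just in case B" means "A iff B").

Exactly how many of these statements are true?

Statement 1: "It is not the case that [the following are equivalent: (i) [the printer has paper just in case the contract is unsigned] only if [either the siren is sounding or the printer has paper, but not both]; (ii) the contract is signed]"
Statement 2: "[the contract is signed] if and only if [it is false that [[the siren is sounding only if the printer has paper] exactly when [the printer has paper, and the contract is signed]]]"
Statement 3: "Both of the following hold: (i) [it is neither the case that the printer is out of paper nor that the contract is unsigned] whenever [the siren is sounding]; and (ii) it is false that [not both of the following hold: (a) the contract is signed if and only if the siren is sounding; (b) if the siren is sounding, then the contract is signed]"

Let H = "the printer has paper" (F), Q = "the contract is signed" (T), D = "the siren is sounding" (T).

Statement 1: Parsed as ~(((H <-> ~Q) -> (D xor H)) <-> Q)

~Q = ~T = F
H <-> ~Q = F <-> F = T
D xor H = T xor F = T
(H <-> ~Q) -> (D xor H) = T -> T = T
((H <-> ~Q) -> (D xor H)) <-> Q = T <-> T = T
~(((H <-> ~Q) -> (D xor H)) <-> Q) = ~T = F
Hence Statement 1 is false.

Statement 2: This is Q <-> ~((D -> H) <-> (H & Q)).

D -> H = T -> F = F
H & Q = F & T = F
(D -> H) <-> (H & Q) = F <-> F = T
~((D -> H) <-> (H & Q)) = ~T = F
Q <-> ~((D -> H) <-> (H & Q)) = T <-> F = F
Thus Statement 2 is false.

Statement 3: In symbols: (D -> (~H nor ~Q)) & ~((Q <-> D) nand (D -> Q))

~H = ~F = T
~Q = ~T = F
~H nor ~Q = T nor F = F
D -> (~H nor ~Q) = T -> F = F
Q <-> D = T <-> T = T
D -> Q = T -> T = T
(Q <-> D) nand (D -> Q) = T nand T = F
~((Q <-> D) nand (D -> Q)) = ~F = T
(D -> (~H nor ~Q)) & ~((Q <-> D) nand (D -> Q)) = F & T = F
So Statement 3 is false.

True statements: 0 (none).

0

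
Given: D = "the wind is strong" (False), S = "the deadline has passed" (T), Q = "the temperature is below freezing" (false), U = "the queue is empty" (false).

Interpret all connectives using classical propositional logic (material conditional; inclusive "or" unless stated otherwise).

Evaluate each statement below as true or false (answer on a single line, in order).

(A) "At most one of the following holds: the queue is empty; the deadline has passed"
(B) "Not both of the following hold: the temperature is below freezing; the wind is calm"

(A): In symbols: U nand S

U nand S = F nand T = T
Hence (A) is true.

(B): Parsed as Q nand ~D

~D = ~F = T
Q nand ~D = F nand T = T
So (B) is true.

(A) True / (B) True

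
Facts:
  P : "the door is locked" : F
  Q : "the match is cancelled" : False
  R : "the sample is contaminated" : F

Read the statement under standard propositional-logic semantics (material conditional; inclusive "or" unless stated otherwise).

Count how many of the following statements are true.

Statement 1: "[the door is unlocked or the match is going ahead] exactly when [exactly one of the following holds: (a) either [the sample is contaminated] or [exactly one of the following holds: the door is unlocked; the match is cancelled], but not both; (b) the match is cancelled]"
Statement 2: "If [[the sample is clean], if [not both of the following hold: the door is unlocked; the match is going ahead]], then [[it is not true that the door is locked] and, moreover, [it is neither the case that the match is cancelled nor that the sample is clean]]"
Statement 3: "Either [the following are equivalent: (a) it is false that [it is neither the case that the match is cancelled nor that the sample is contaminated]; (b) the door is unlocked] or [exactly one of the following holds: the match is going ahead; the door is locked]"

2

Statement 1: In symbols: (~P | ~Q) <-> ((R xor (~P xor Q)) xor Q)

~P = ~F = T
~Q = ~F = T
~P | ~Q = T | T = T
~P = ~F = T
~P xor Q = T xor F = T
R xor (~P xor Q) = F xor T = T
(R xor (~P xor Q)) xor Q = T xor F = T
(~P | ~Q) <-> ((R xor (~P xor Q)) xor Q) = T <-> T = T
Thus Statement 1 is true.

Statement 2: This is ((~P nand ~Q) -> ~R) -> (~P & (Q nor ~R)).

~P = ~F = T
~Q = ~F = T
~P nand ~Q = T nand T = F
~R = ~F = T
(~P nand ~Q) -> ~R = F -> T = T
~P = ~F = T
~R = ~F = T
Q nor ~R = F nor T = F
~P & (Q nor ~R) = T & F = F
((~P nand ~Q) -> ~R) -> (~P & (Q nor ~R)) = T -> F = F
Thus Statement 2 is false.

Statement 3: In symbols: (~(Q nor R) <-> ~P) | (~Q xor P)

Q nor R = F nor F = T
~(Q nor R) = ~T = F
~P = ~F = T
~(Q nor R) <-> ~P = F <-> T = F
~Q = ~F = T
~Q xor P = T xor F = T
(~(Q nor R) <-> ~P) | (~Q xor P) = F | T = T
So Statement 3 is true.

2 of the 3 statements are true.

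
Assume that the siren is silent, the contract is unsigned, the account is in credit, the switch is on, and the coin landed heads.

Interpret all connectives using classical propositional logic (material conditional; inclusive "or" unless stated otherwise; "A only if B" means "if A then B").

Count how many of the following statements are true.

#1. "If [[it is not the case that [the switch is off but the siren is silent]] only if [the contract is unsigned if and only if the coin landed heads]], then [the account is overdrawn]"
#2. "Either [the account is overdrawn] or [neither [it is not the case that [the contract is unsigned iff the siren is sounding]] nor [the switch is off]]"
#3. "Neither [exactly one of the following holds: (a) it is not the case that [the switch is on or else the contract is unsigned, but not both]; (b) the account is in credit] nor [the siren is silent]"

0

Let H = "the switch is on" (True), G = "the siren is sounding" (False), R = "the contract is signed" (False), U = "the coin landed heads" (True), L = "the account is overdrawn" (False).

#1: This is (not (not H and not G) -> (not R iff U)) -> L.

not H = not True = False
not G = not False = True
not H and not G = False and True = False
not (not H and not G) = not False = True
not R = not False = True
not R iff U = True iff True = True
not (not H and not G) -> (not R iff U) = True -> True = True
(not (not H and not G) -> (not R iff U)) -> L = True -> False = False
So #1 is false.

#2: This is L or (not (not R iff G) nor not H).

not R = not False = True
not R iff G = True iff False = False
not (not R iff G) = not False = True
not H = not True = False
not (not R iff G) nor not H = True nor False = False
L or (not (not R iff G) nor not H) = False or False = False
So #2 is false.

#3: Formalization: (not (H xor not R) xor not L) nor not G

not R = not False = True
H xor not R = True xor True = False
not (H xor not R) = not False = True
not L = not False = True
not (H xor not R) xor not L = True xor True = False
not G = not False = True
(not (H xor not R) xor not L) nor not G = False nor True = False
Hence #3 is false.

0 of the 3 statements are true (none).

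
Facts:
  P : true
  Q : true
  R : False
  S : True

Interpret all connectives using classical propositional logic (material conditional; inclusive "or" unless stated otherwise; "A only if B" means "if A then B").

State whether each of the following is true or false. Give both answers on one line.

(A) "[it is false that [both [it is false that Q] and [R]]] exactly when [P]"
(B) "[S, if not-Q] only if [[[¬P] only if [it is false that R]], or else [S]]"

(A): Formalization: not (not Q and R) iff P

not Q = not True = False
not Q and R = False and False = False
not (not Q and R) = not False = True
not (not Q and R) iff P = True iff True = True
Hence (A) is true.

(B): Formalization: (not Q -> S) -> ((not P -> not R) or S)

not Q = not True = False
not Q -> S = False -> True = True
not P = not True = False
not R = not False = True
not P -> not R = False -> True = True
(not P -> not R) or S = True or True = True
(not Q -> S) -> ((not P -> not R) or S) = True -> True = True
Hence (B) is true.

(A) T / (B) T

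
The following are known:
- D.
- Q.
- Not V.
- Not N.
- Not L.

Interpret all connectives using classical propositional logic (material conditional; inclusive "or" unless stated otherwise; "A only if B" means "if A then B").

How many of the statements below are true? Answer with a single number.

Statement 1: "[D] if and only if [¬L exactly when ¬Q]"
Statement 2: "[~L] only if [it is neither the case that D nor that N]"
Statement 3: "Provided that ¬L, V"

Statement 1: This is D <-> (~L <-> ~Q).

~L = ~F = T
~Q = ~T = F
~L <-> ~Q = T <-> F = F
D <-> (~L <-> ~Q) = T <-> F = F
So Statement 1 is false.

Statement 2: Formalization: ~L -> (D nor N)

~L = ~F = T
D nor N = T nor F = F
~L -> (D nor N) = T -> F = F
So Statement 2 is false.

Statement 3: Parsed as ~L -> V

~L = ~F = T
~L -> V = T -> F = F
So Statement 3 is false.

Count: 0.

0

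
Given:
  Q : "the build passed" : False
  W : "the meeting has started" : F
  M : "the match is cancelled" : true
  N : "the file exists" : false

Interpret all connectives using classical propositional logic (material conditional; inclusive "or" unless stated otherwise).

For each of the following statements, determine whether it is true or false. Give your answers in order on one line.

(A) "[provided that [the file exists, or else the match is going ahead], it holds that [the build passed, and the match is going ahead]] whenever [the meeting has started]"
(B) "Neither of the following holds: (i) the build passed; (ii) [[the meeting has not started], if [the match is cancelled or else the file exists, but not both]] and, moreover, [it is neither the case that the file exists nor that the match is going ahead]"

(A) true, (B) false

(A): Formalization: W -> ((N | ~M) -> (Q & ~M))

~M = ~T = F
N | ~M = F | F = F
~M = ~T = F
Q & ~M = F & F = F
(N | ~M) -> (Q & ~M) = F -> F = T
W -> ((N | ~M) -> (Q & ~M)) = F -> T = T
Thus (A) is true.

(B): Parsed as Q nor (((M xor N) -> ~W) & (N nor ~M))

M xor N = T xor F = T
~W = ~F = T
(M xor N) -> ~W = T -> T = T
~M = ~T = F
N nor ~M = F nor F = T
((M xor N) -> ~W) & (N nor ~M) = T & T = T
Q nor (((M xor N) -> ~W) & (N nor ~M)) = F nor T = F
Hence (B) is false.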